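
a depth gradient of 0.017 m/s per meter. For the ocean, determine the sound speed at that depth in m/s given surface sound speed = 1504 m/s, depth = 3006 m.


c = 1504 + 0.017 * 3006 = 1555.102

1555.102 m/s


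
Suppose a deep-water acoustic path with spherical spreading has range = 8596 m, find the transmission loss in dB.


78.69 dB


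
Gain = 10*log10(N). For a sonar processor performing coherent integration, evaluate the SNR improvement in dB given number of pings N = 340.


25.31 dB


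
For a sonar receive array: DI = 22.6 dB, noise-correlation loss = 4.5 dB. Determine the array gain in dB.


18.1 dB


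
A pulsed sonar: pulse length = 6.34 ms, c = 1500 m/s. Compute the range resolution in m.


dR = c*tau/2 = 1500 * 6.34e-3 / 2 = 4.755

4.755 m


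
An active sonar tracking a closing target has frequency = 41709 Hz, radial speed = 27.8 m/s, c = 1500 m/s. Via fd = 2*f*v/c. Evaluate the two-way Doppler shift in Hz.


fd = 2*f*v/c = 2 * 41709 * 27.8 / 1500 = 1546.01

1546.01 Hz


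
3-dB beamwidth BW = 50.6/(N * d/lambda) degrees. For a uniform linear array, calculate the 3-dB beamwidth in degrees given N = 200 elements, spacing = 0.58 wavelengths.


0.44 deg


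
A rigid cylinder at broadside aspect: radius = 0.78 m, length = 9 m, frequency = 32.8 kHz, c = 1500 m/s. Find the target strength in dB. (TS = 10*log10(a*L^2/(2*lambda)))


28.39 dB


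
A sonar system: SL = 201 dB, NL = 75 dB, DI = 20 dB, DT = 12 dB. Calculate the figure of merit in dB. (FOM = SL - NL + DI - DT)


FOM = SL - NL + DI - DT = 201 - 75 + 20 - 12 = 134

134 dB


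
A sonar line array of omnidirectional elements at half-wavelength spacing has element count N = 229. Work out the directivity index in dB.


DI = 10*log10(229) = 23.6

23.6 dB


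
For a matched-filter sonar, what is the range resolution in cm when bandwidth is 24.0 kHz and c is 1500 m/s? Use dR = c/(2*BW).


dR = c/(2*BW) = 1500 / (2 * 24.0e3) = 0.0312 m = 3.12 cm

3.12 cm


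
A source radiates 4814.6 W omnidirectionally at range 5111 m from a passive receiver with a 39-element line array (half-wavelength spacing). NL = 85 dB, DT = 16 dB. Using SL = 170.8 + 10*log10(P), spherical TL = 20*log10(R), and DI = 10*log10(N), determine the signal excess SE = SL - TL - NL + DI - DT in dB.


Step 1: SL = 170.8 + 10*log10(4814.6) = 207.63 dB
Step 2: TL = 20*log10(5111) = 74.17 dB
Step 3: DI = 10*log10(39) = 15.91 dB
Step 4: SE = SL - TL - NL + DI - DT = 207.63 - 74.17 - 85 + 15.91 - 16 = 48.37

48.37 dB


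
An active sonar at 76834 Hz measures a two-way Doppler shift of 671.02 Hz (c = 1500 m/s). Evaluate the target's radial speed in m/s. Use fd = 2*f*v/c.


From fd = 2*f*v/c, v = c*fd/(2*f) = 1500 * 671.02 / (2*76834) = 6.55

6.55 m/s


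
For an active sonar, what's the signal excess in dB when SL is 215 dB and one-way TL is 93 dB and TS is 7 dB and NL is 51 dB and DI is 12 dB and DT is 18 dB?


SE = SL - 2*TL + TS - NL + DI - DT = 215 - 2*93 + (7) - 51 + 12 - 18 = -21

-21 dB


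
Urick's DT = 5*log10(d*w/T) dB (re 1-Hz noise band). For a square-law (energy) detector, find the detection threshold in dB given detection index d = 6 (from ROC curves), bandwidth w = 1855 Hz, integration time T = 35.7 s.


DT = 5*log10(d*w/T) = 5*log10(6 * 1855 / 35.7) = 5*log10(311.76) = 12.47

12.47 dB


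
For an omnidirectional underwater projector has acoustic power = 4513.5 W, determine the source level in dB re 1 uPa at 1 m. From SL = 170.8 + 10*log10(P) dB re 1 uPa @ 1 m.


207.35 dB


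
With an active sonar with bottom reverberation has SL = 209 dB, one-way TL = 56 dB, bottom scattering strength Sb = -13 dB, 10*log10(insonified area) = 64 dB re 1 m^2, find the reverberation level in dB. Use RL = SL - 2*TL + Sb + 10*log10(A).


148 dB


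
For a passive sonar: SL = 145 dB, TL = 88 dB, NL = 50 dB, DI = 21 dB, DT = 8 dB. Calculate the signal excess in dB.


SE = SL - TL - NL + DI - DT = 145 - 88 - 50 + 21 - 8 = 20

20 dB


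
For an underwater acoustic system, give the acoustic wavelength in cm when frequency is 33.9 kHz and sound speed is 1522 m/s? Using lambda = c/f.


lambda = c/f = 1522 / 33900 = 0.0449 m = 4.49 cm

4.49 cm


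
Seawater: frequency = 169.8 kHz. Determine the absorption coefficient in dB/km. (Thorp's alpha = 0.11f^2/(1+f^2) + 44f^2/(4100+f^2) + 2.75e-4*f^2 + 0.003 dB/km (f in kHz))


f^2 = 28832.04
alpha = 0.11*28832.04/(1+28832.04) + 44*28832.04/(4100+28832.04) + 2.75e-4*28832.04 + 0.003 = 46.564

46.564 dB/km


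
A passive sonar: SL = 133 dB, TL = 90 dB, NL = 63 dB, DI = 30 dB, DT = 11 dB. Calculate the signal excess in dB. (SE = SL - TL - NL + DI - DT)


SE = SL - TL - NL + DI - DT = 133 - 90 - 63 + 30 - 11 = -1

-1 dB


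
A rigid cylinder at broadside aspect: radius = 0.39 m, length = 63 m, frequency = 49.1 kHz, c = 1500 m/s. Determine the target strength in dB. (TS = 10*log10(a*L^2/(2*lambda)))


lambda = 1500/49100 = 0.03055 m
TS = 10*log10(0.39*63^2/(2*0.03055)) = 44.04

44.04 dB


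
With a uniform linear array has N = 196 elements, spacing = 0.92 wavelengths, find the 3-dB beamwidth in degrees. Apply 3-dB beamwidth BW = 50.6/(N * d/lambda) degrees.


BW = 50.6 / (196 * 0.92) = 50.6 / 180.32 = 0.28

0.28 deg


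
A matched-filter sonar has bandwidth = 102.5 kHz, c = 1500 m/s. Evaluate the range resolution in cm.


dR = c/(2*BW) = 1500 / (2 * 102.5e3) = 0.0073 m = 0.73 cm

0.73 cm


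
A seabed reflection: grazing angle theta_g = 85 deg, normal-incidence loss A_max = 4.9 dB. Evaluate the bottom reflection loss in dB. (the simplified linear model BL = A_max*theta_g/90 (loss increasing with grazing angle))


BL = A_max * theta_g / 90 = 4.9 * 85 / 90 = 4.63

4.63 dB


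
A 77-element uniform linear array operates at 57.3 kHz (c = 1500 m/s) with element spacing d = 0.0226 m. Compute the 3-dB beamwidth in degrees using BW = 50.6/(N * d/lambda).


Step 1: lambda = 1500/57300 = 0.02618 m
Step 2: d/lambda = 0.0226/0.02618 = 0.8633
Step 3: BW = 50.6/(N * d/lambda) = 50.6/(77 * 0.8633) = 0.76

0.76 deg


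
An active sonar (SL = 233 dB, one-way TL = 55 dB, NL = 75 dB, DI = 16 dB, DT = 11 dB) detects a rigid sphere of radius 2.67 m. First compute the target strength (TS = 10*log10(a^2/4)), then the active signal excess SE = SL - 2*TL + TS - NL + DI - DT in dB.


Step 1: TS = 10*log10(2.67^2/4) = 2.51 dB
Step 2: SE = SL - 2*TL + TS - NL + DI - DT = 233 - 2*55 + (2.51) - 75 + 16 - 11 = 55.51

55.51 dB


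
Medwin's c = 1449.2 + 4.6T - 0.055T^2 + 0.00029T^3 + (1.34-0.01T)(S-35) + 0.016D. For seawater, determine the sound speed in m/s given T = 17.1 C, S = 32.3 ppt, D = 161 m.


c = 1449.2 + 4.6*17.1 - 0.055*17.1^2 + 0.00029*17.1^3 + (1.34 - 0.01*17.1)*(32.3 - 35) + 0.016*161 = 1512.65

1512.65 m/s


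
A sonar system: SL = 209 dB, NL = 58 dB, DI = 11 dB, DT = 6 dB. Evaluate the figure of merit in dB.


FOM = SL - NL + DI - DT = 209 - 58 + 11 - 6 = 156

156 dB


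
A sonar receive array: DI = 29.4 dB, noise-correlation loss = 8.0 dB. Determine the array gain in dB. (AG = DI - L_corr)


AG = DI - L_corr = 29.4 - 8.0 = 21.4

21.4 dB


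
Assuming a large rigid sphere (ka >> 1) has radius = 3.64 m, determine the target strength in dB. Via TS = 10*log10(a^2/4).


TS = 10*log10(3.64^2 / 4) = 10*log10(3.3124) = 5.2

5.2 dB


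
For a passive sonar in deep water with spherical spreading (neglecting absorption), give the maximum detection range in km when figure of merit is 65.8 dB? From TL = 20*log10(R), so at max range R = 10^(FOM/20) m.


At max range FOM = TL, so 20*log10(R) = 65.8
R = 10^(65.8/20) = 1949.84 m = 1.95 km

1.95 km


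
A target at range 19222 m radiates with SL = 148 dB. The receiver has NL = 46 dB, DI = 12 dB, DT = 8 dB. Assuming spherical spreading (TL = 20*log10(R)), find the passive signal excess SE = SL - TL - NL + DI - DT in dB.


Step 1: TL = 20*log10(19222) = 85.68 dB
Step 2: SE = 148 - 85.68 - 46 + 12 - 8 = 20.32

20.32 dB


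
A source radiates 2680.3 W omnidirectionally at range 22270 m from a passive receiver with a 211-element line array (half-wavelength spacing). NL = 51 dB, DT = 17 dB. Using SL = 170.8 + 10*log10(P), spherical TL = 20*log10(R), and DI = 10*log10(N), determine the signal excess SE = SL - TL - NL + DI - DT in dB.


Step 1: SL = 170.8 + 10*log10(2680.3) = 205.08 dB
Step 2: TL = 20*log10(22270) = 86.95 dB
Step 3: DI = 10*log10(211) = 23.24 dB
Step 4: SE = SL - TL - NL + DI - DT = 205.08 - 86.95 - 51 + 23.24 - 17 = 73.37

73.37 dB


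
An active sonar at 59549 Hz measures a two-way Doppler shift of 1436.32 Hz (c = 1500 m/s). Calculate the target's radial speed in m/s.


From fd = 2*f*v/c, v = c*fd/(2*f) = 1500 * 1436.32 / (2*59549) = 18.09

18.09 m/s


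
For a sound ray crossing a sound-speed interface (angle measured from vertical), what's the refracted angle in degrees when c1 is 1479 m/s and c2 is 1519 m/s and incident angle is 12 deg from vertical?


12.33 deg


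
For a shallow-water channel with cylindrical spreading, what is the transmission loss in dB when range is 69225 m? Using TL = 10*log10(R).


TL = 10*log10(69225) = 48.4

48.4 dB


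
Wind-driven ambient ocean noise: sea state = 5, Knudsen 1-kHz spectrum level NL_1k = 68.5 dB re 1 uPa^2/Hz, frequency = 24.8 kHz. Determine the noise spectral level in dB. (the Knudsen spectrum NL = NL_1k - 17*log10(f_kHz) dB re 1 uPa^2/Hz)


NL = NL_1k - 17*log10(f_kHz) = 68.5 - 17*log10(24.8) = 68.5 - (23.71) = 44.79

44.79 dB


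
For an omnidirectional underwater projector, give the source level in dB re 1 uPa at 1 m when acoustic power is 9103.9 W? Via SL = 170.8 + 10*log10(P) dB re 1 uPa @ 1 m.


SL = 170.8 + 10*log10(9103.9) = 170.8 + 39.59 = 210.39

210.39 dB


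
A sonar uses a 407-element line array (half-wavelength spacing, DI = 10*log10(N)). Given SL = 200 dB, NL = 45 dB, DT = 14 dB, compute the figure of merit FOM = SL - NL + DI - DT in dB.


167.1 dB


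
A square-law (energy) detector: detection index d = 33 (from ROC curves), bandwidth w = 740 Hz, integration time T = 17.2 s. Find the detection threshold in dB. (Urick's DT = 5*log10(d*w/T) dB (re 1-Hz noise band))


DT = 5*log10(d*w/T) = 5*log10(33 * 740 / 17.2) = 5*log10(1419.77) = 15.76

15.76 dB


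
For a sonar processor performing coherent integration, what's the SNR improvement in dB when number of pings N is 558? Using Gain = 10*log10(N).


Gain = 10*log10(558) = 27.47

27.47 dB


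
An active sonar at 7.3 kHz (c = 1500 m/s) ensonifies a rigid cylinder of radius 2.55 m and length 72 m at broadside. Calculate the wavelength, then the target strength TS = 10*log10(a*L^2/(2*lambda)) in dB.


Step 1: lambda = c/f = 1500/7300 = 0.20548 m
Step 2: TS = 10*log10(a*L^2/(2*lambda)) = 10*log10(2.55*72^2/(2*0.20548)) = 45.07

45.07 dB


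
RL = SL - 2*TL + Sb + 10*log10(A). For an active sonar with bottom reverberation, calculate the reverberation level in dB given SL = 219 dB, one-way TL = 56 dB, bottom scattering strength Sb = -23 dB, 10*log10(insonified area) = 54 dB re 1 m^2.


138 dB


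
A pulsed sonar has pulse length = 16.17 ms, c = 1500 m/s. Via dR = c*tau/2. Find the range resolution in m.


dR = c*tau/2 = 1500 * 16.17e-3 / 2 = 12.1275

12.1275 m


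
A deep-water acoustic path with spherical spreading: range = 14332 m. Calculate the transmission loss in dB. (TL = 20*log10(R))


TL = 20*log10(14332) = 83.13

83.13 dB


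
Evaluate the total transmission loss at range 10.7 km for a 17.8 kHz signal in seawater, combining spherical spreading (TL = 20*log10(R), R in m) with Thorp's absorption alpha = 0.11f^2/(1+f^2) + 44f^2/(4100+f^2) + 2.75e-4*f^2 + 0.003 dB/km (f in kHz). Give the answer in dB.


Step 1 (Thorp): alpha = 0.11*316.84/(1+316.84) + 44*316.84/(4100+316.84) + 2.75e-4*316.84 + 0.003 = 3.3561 dB/km
Step 2: TL_spread = 20*log10(10700) = 80.59 dB
Step 3: TL_abs = alpha*R = 3.3561 * 10.7 = 35.91 dB
Step 4: TL_total = 80.59 + 35.91 = 116.5

116.5 dB


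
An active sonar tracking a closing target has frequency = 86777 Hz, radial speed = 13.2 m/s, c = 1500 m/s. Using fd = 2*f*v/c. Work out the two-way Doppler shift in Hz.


1527.28 Hz


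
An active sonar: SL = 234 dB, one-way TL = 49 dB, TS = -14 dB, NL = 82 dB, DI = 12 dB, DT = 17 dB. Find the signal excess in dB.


SE = SL - 2*TL + TS - NL + DI - DT = 234 - 2*49 + (-14) - 82 + 12 - 17 = 35

35 dB


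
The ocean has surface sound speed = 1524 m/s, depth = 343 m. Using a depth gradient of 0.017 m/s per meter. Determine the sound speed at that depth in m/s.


1529.831 m/s


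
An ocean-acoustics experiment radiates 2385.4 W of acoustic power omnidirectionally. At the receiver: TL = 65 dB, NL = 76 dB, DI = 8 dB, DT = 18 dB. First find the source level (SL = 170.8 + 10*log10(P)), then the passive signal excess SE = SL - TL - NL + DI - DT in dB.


Step 1: SL = 170.8 + 10*log10(2385.4) = 204.58 dB
Step 2: SE = SL - TL - NL + DI - DT = 204.58 - 65 - 76 + 8 - 18 = 53.58

53.58 dB


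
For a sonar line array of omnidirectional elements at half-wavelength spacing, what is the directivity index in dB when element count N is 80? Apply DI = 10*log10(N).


DI = 10*log10(80) = 19.03

19.03 dB


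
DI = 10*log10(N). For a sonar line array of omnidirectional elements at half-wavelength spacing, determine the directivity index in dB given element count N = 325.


DI = 10*log10(325) = 25.12

25.12 dB


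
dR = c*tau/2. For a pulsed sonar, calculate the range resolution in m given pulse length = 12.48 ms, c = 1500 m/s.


dR = c*tau/2 = 1500 * 12.48e-3 / 2 = 9.36

9.36 m


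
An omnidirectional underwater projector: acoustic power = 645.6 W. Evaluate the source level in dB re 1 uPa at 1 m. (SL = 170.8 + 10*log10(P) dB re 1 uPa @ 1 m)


SL = 170.8 + 10*log10(645.6) = 170.8 + 28.1 = 198.9

198.9 dB


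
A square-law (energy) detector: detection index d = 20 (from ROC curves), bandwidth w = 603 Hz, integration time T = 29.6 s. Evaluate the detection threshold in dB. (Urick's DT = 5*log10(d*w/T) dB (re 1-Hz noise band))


DT = 5*log10(d*w/T) = 5*log10(20 * 603 / 29.6) = 5*log10(407.43) = 13.05

13.05 dB


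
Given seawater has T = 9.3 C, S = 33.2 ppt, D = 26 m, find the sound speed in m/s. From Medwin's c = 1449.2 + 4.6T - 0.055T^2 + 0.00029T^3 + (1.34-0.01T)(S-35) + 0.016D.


1485.63 m/s


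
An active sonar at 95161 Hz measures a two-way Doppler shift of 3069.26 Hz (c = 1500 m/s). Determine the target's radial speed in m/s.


From fd = 2*f*v/c, v = c*fd/(2*f) = 1500 * 3069.26 / (2*95161) = 24.19

24.19 m/s


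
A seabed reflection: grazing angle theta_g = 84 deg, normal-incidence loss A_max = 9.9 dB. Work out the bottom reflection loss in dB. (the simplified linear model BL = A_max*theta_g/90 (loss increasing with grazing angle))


BL = A_max * theta_g / 90 = 9.9 * 84 / 90 = 9.24

9.24 dB


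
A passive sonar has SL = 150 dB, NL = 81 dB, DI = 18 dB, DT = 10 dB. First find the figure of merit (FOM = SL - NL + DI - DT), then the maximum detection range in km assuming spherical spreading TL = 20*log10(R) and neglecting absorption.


Step 1: FOM = SL - NL + DI - DT = 150 - 81 + 18 - 10 = 77 dB
Step 2: at max range FOM = TL = 20*log10(R), so R = 10^(77/20) = 7079.46 m = 7.08 km

7.08 km


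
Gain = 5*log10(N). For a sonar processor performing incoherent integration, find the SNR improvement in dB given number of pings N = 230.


Gain = 5*log10(230) = 11.81

11.81 dB


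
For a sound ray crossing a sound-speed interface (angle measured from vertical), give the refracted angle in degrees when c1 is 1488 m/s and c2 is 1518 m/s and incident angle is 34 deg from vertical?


sin(theta2) = (c2/c1)*sin(theta1) = (1518/1488)*sin(34 deg) = 0.57047
theta2 = arcsin(0.57047) = 34.78

34.78 deg


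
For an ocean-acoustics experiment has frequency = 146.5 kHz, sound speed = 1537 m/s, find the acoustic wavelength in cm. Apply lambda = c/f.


lambda = c/f = 1537 / 146500 = 0.0105 m = 1.05 cm

1.05 cm


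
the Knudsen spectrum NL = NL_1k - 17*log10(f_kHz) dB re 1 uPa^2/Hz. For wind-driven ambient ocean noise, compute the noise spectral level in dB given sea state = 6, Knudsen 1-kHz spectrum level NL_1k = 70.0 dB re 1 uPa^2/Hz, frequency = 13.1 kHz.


51.01 dB


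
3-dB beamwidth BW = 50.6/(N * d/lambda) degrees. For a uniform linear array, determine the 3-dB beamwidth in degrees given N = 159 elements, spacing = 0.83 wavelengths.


BW = 50.6 / (159 * 0.83) = 50.6 / 131.97 = 0.38

0.38 deg


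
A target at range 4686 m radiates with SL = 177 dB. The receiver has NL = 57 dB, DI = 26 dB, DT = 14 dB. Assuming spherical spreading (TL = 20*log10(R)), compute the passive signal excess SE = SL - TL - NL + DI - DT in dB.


Step 1: TL = 20*log10(4686) = 73.42 dB
Step 2: SE = 177 - 73.42 - 57 + 26 - 14 = 58.58

58.58 dB


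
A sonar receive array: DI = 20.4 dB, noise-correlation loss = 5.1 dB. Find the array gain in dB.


AG = DI - L_corr = 20.4 - 5.1 = 15.3

15.3 dB


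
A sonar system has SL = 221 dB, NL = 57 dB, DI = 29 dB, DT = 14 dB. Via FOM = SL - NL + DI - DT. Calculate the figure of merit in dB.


FOM = SL - NL + DI - DT = 221 - 57 + 29 - 14 = 179

179 dB


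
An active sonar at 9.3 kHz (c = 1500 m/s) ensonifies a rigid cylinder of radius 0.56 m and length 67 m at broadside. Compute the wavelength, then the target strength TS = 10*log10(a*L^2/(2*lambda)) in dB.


Step 1: lambda = c/f = 1500/9300 = 0.16129 m
Step 2: TS = 10*log10(a*L^2/(2*lambda)) = 10*log10(0.56*67^2/(2*0.16129)) = 38.92

38.92 dB


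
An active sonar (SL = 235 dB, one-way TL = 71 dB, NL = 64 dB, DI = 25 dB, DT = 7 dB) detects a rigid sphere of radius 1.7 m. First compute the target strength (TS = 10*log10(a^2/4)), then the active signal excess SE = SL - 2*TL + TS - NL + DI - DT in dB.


Step 1: TS = 10*log10(1.7^2/4) = -1.41 dB
Step 2: SE = SL - 2*TL + TS - NL + DI - DT = 235 - 2*71 + (-1.41) - 64 + 25 - 7 = 45.59

45.59 dB


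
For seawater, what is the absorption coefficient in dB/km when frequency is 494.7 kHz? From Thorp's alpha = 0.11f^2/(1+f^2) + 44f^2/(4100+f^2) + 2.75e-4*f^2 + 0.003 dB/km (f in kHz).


110.688 dB/km


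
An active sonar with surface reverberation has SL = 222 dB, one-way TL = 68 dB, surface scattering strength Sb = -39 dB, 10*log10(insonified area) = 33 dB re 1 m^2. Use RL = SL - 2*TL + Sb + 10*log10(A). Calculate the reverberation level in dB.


RL = SL - 2*TL + Sb + 10*log10(A) = 222 - 2*68 + (-39) + 33 = 80

80 dB


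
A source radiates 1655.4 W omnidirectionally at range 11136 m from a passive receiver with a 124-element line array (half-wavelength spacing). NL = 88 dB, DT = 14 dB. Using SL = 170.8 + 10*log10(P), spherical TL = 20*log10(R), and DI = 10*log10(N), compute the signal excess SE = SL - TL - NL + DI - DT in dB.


40.99 dB


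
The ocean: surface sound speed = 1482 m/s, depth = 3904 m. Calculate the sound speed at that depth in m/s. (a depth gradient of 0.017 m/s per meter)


c = 1482 + 0.017 * 3904 = 1548.368

1548.368 m/s


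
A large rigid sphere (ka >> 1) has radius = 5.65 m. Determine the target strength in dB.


TS = 10*log10(5.65^2 / 4) = 10*log10(7.980625) = 9.02

9.02 dB


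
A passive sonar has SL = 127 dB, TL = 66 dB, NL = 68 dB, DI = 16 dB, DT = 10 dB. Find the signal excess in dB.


-1 dB


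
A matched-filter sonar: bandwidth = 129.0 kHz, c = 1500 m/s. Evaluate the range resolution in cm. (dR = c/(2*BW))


dR = c/(2*BW) = 1500 / (2 * 129.0e3) = 0.0058 m = 0.58 cm

0.58 cm


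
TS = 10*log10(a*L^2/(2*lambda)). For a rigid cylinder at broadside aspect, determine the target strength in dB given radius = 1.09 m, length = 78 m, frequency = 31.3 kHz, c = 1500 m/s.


48.4 dB


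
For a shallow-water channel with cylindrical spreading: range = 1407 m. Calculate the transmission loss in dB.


31.48 dB


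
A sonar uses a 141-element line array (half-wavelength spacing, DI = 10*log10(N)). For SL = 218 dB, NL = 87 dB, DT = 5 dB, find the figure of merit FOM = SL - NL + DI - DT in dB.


Step 1: DI = 10*log10(141) = 21.49 dB
Step 2: FOM = SL - NL + DI - DT = 218 - 87 + 21.49 - 5 = 147.49

147.49 dB


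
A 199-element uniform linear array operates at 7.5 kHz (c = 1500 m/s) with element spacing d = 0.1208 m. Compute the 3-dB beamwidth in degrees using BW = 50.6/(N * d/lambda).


0.42 deg


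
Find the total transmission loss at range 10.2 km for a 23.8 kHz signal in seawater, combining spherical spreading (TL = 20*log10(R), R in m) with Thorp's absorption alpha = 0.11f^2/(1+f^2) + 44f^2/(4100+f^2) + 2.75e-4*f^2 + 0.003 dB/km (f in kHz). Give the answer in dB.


Step 1 (Thorp): alpha = 0.11*566.44/(1+566.44) + 44*566.44/(4100+566.44) + 2.75e-4*566.44 + 0.003 = 5.6096 dB/km
Step 2: TL_spread = 20*log10(10200) = 80.17 dB
Step 3: TL_abs = alpha*R = 5.6096 * 10.2 = 57.22 dB
Step 4: TL_total = 80.17 + 57.22 = 137.39

137.39 dB


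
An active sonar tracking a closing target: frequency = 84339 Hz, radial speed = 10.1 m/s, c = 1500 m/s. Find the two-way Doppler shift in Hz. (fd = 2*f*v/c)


fd = 2*f*v/c = 2 * 84339 * 10.1 / 1500 = 1135.77

1135.77 Hz


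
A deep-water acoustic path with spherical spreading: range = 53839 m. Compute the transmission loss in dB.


TL = 20*log10(53839) = 94.62

94.62 dB


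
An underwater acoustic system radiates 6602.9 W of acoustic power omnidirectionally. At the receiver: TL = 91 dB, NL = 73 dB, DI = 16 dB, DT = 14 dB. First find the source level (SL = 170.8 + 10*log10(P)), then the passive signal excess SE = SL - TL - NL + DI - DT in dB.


Step 1: SL = 170.8 + 10*log10(6602.9) = 209.0 dB
Step 2: SE = SL - TL - NL + DI - DT = 209.0 - 91 - 73 + 16 - 14 = 47.0

47.0 dB


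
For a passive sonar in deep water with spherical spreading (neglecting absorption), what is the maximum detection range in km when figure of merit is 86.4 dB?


20.89 km


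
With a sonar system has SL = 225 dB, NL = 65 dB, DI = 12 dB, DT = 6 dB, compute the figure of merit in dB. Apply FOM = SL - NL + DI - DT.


FOM = SL - NL + DI - DT = 225 - 65 + 12 - 6 = 166

166 dB


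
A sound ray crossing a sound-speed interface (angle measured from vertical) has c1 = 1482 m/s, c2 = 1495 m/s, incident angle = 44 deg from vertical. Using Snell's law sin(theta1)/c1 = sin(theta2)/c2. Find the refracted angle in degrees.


sin(theta2) = (c2/c1)*sin(theta1) = (1495/1482)*sin(44 deg) = 0.70075
theta2 = arcsin(0.70075) = 44.49

44.49 deg


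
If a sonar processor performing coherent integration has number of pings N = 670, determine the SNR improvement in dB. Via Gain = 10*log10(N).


Gain = 10*log10(670) = 28.26

28.26 dB


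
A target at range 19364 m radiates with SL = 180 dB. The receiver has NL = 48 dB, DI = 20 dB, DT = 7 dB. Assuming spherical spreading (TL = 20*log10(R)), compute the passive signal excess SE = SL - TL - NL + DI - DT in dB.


Step 1: TL = 20*log10(19364) = 85.74 dB
Step 2: SE = 180 - 85.74 - 48 + 20 - 7 = 59.26

59.26 dB


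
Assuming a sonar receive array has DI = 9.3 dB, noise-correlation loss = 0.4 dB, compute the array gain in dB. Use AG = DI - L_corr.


AG = DI - L_corr = 9.3 - 0.4 = 8.9

8.9 dB


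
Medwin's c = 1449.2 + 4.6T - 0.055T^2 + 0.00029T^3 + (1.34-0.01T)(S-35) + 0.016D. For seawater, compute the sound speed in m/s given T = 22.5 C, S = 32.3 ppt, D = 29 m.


c = 1449.2 + 4.6*22.5 - 0.055*22.5^2 + 0.00029*22.5^3 + (1.34 - 0.01*22.5)*(32.3 - 35) + 0.016*29 = 1525.61

1525.61 m/s


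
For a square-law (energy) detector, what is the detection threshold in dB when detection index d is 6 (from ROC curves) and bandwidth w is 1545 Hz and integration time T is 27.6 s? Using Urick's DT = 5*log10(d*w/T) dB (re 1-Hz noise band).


12.63 dB


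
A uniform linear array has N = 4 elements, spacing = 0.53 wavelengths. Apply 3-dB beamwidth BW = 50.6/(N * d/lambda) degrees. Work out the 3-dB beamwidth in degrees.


BW = 50.6 / (4 * 0.53) = 50.6 / 2.12 = 23.87

23.87 deg


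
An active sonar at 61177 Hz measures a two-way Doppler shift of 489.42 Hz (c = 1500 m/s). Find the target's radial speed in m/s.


From fd = 2*f*v/c, v = c*fd/(2*f) = 1500 * 489.42 / (2*61177) = 6.0

6.0 m/s


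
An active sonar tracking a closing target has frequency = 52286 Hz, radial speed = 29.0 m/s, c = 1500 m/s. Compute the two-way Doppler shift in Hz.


fd = 2*f*v/c = 2 * 52286 * 29.0 / 1500 = 2021.73

2021.73 Hz


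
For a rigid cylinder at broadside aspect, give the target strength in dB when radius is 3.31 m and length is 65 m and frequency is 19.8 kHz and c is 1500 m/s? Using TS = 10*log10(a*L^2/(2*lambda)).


lambda = 1500/19800 = 0.07576 m
TS = 10*log10(3.31*65^2/(2*0.07576)) = 49.65

49.65 dB


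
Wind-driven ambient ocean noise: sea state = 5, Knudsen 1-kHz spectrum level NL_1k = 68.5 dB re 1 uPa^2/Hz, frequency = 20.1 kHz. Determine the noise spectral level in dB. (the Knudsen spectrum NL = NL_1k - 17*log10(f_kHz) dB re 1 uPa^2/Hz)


NL = NL_1k - 17*log10(f_kHz) = 68.5 - 17*log10(20.1) = 68.5 - (22.15) = 46.35

46.35 dB


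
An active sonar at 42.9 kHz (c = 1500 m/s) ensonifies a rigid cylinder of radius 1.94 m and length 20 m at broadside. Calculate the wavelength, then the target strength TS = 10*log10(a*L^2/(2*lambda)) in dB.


Step 1: lambda = c/f = 1500/42900 = 0.03497 m
Step 2: TS = 10*log10(a*L^2/(2*lambda)) = 10*log10(1.94*20^2/(2*0.03497)) = 40.45

40.45 dB


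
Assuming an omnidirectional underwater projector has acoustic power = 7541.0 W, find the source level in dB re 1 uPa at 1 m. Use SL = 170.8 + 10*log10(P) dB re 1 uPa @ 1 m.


209.57 dB


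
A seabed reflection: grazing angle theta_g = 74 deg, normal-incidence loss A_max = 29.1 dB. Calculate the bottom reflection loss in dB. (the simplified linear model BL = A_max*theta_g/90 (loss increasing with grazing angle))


BL = A_max * theta_g / 90 = 29.1 * 74 / 90 = 23.93

23.93 dB


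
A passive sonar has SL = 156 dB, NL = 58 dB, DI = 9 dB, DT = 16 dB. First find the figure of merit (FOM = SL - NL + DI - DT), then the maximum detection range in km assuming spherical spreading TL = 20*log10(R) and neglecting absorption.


Step 1: FOM = SL - NL + DI - DT = 156 - 58 + 9 - 16 = 91 dB
Step 2: at max range FOM = TL = 20*log10(R), so R = 10^(91/20) = 35481.34 m = 35.48 km

35.48 km


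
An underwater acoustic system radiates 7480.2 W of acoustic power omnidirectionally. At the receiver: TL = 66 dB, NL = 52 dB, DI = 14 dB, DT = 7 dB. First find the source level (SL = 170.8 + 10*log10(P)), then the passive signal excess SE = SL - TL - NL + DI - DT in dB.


Step 1: SL = 170.8 + 10*log10(7480.2) = 209.54 dB
Step 2: SE = SL - TL - NL + DI - DT = 209.54 - 66 - 52 + 14 - 7 = 98.54

98.54 dB


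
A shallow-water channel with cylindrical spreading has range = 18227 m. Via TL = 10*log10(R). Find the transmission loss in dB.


TL = 10*log10(18227) = 42.61

42.61 dB


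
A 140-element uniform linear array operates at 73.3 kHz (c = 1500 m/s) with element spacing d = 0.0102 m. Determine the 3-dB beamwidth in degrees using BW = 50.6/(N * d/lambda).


0.73 deg


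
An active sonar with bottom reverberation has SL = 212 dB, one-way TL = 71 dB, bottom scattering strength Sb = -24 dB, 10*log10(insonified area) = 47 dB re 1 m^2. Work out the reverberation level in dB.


93 dB


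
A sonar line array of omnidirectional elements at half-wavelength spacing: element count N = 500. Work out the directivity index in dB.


26.99 dB


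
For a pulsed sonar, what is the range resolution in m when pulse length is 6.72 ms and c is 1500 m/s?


dR = c*tau/2 = 1500 * 6.72e-3 / 2 = 5.04

5.04 m


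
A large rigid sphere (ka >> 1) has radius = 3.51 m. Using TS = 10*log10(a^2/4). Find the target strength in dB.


TS = 10*log10(3.51^2 / 4) = 10*log10(3.080025) = 4.89

4.89 dB


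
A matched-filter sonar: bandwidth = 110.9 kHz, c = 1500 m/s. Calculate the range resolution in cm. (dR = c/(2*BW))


0.68 cm


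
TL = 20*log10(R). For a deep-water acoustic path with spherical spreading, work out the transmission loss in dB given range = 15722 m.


TL = 20*log10(15722) = 83.93

83.93 dB


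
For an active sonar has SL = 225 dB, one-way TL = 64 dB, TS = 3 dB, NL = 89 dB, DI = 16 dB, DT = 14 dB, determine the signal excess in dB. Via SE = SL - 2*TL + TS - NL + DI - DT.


SE = SL - 2*TL + TS - NL + DI - DT = 225 - 2*64 + (3) - 89 + 16 - 14 = 13

13 dB


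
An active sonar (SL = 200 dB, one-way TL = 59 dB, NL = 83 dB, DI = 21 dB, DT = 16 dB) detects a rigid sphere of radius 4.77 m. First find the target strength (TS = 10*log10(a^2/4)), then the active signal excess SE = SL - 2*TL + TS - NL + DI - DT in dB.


Step 1: TS = 10*log10(4.77^2/4) = 7.55 dB
Step 2: SE = SL - 2*TL + TS - NL + DI - DT = 200 - 2*59 + (7.55) - 83 + 21 - 16 = 11.55

11.55 dB


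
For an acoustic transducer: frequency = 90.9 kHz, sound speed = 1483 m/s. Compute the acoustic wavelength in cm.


lambda = c/f = 1483 / 90900 = 0.0163 m = 1.63 cm

1.63 cm


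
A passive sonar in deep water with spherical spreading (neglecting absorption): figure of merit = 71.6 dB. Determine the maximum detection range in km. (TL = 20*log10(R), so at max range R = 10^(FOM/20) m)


At max range FOM = TL, so 20*log10(R) = 71.6
R = 10^(71.6/20) = 3801.89 m = 3.8 km

3.8 km


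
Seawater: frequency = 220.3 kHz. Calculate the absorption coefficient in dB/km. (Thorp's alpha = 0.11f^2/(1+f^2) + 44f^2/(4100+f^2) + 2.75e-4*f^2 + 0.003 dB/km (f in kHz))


f^2 = 48532.09
alpha = 0.11*48532.09/(1+48532.09) + 44*48532.09/(4100+48532.09) + 2.75e-4*48532.09 + 0.003 = 54.032

54.032 dB/km


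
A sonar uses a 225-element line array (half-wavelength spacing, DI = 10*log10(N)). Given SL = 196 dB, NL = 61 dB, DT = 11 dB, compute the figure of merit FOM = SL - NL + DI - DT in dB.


Step 1: DI = 10*log10(225) = 23.52 dB
Step 2: FOM = SL - NL + DI - DT = 196 - 61 + 23.52 - 11 = 147.52

147.52 dB


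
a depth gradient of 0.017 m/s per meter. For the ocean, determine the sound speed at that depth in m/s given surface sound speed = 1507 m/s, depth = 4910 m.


c = 1507 + 0.017 * 4910 = 1590.47

1590.47 m/s


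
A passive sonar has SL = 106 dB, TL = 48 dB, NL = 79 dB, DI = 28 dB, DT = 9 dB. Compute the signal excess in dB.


SE = SL - TL - NL + DI - DT = 106 - 48 - 79 + 28 - 9 = -2

-2 dB


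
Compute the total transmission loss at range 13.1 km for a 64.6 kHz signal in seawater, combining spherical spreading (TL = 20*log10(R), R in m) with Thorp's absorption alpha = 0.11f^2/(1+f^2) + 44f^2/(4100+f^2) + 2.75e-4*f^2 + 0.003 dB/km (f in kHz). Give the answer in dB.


Step 1 (Thorp): alpha = 0.11*4173.16/(1+4173.16) + 44*4173.16/(4100+4173.16) + 2.75e-4*4173.16 + 0.003 = 23.4551 dB/km
Step 2: TL_spread = 20*log10(13100) = 82.35 dB
Step 3: TL_abs = alpha*R = 23.4551 * 13.1 = 307.26 dB
Step 4: TL_total = 82.35 + 307.26 = 389.61

389.61 dB


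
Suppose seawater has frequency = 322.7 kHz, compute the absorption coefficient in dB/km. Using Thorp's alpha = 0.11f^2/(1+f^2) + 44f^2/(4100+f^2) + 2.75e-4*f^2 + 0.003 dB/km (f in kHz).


f^2 = 104135.29
alpha = 0.11*104135.29/(1+104135.29) + 44*104135.29/(4100+104135.29) + 2.75e-4*104135.29 + 0.003 = 71.083

71.083 dB/km


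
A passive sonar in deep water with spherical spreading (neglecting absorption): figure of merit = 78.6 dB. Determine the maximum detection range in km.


8.51 km


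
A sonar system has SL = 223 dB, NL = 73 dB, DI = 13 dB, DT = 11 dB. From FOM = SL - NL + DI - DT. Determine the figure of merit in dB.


152 dB


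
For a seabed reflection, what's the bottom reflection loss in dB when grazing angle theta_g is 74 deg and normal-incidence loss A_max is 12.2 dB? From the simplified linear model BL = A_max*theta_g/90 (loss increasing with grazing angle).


10.03 dB


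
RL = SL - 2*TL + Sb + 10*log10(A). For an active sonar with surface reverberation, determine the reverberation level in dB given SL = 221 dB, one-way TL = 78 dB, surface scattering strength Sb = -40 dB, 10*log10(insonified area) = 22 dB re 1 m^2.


RL = SL - 2*TL + Sb + 10*log10(A) = 221 - 2*78 + (-40) + 22 = 47

47 dB


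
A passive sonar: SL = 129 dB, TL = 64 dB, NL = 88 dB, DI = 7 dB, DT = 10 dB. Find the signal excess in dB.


SE = SL - TL - NL + DI - DT = 129 - 64 - 88 + 7 - 10 = -26

-26 dB


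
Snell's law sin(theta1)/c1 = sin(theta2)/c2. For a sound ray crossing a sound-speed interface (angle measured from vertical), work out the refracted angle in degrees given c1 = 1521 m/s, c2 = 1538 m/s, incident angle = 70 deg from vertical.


sin(theta2) = (c2/c1)*sin(theta1) = (1538/1521)*sin(70 deg) = 0.9502
theta2 = arcsin(0.9502) = 71.84

71.84 deg


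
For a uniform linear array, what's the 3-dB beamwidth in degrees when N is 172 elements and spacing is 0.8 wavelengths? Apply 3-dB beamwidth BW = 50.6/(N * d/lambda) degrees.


BW = 50.6 / (172 * 0.8) = 50.6 / 137.6 = 0.37

0.37 deg


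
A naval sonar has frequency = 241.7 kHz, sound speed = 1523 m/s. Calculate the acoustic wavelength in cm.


lambda = c/f = 1523 / 241700 = 0.0063 m = 0.63 cm

0.63 cm


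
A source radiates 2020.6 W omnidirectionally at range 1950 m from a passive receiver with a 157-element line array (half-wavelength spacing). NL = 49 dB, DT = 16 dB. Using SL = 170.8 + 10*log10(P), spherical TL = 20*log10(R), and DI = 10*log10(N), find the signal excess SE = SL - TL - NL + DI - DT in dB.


95.01 dB


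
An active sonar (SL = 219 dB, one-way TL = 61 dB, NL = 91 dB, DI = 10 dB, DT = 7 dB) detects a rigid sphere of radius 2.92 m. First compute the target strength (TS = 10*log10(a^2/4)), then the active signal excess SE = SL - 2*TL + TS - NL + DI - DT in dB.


Step 1: TS = 10*log10(2.92^2/4) = 3.29 dB
Step 2: SE = SL - 2*TL + TS - NL + DI - DT = 219 - 2*61 + (3.29) - 91 + 10 - 7 = 12.29

12.29 dB


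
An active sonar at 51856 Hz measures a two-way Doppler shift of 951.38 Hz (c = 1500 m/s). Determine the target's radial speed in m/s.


13.76 m/s


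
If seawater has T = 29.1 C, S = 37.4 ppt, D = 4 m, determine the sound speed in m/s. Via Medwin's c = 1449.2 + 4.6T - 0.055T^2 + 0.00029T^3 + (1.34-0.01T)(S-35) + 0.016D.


c = 1449.2 + 4.6*29.1 - 0.055*29.1^2 + 0.00029*29.1^3 + (1.34 - 0.01*29.1)*(37.4 - 35) + 0.016*4 = 1546.21

1546.21 m/s


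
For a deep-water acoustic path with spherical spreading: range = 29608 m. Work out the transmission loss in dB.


TL = 20*log10(29608) = 89.43

89.43 dB


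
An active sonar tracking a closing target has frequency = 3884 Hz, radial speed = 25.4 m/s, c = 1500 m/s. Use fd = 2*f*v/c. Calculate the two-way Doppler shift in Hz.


fd = 2*f*v/c = 2 * 3884 * 25.4 / 1500 = 131.54

131.54 Hz


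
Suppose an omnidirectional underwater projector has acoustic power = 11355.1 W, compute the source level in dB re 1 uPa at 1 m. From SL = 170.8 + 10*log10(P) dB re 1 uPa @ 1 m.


211.35 dB


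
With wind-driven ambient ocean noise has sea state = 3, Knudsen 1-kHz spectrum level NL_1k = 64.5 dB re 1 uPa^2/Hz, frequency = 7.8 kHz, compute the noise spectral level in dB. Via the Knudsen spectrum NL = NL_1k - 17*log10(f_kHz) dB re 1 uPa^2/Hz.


NL = NL_1k - 17*log10(f_kHz) = 64.5 - 17*log10(7.8) = 64.5 - (15.17) = 49.33

49.33 dB


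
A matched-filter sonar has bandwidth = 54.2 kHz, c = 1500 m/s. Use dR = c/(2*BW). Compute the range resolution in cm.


dR = c/(2*BW) = 1500 / (2 * 54.2e3) = 0.0138 m = 1.38 cm

1.38 cm


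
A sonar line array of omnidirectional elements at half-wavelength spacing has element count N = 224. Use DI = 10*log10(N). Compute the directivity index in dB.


23.5 dB


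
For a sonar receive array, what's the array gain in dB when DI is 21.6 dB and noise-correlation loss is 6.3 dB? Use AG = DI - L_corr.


AG = DI - L_corr = 21.6 - 6.3 = 15.3

15.3 dB


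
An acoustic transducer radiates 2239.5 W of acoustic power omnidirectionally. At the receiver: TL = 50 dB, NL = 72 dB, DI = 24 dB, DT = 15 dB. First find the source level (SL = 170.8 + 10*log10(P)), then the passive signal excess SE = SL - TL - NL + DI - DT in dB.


Step 1: SL = 170.8 + 10*log10(2239.5) = 204.3 dB
Step 2: SE = SL - TL - NL + DI - DT = 204.3 - 50 - 72 + 24 - 15 = 91.3

91.3 dB


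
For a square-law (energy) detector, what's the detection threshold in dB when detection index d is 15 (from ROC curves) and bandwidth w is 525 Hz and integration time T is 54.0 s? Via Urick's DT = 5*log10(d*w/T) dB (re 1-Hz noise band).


10.82 dB


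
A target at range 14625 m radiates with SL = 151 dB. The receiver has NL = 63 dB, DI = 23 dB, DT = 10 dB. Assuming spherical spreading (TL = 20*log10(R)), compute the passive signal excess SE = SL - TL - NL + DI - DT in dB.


Step 1: TL = 20*log10(14625) = 83.3 dB
Step 2: SE = 151 - 83.3 - 63 + 23 - 10 = 17.7

17.7 dB


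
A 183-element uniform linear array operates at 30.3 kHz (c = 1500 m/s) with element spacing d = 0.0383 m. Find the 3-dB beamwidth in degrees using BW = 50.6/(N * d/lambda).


Step 1: lambda = 1500/30300 = 0.0495 m
Step 2: d/lambda = 0.0383/0.0495 = 0.7737
Step 3: BW = 50.6/(N * d/lambda) = 50.6/(183 * 0.7737) = 0.36

0.36 deg


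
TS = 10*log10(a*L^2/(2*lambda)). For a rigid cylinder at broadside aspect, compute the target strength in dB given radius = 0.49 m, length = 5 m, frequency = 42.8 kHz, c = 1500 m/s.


22.42 dB


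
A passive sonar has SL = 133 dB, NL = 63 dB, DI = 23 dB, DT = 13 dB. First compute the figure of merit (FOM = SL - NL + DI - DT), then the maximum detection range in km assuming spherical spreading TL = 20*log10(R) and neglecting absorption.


Step 1: FOM = SL - NL + DI - DT = 133 - 63 + 23 - 13 = 80 dB
Step 2: at max range FOM = TL = 20*log10(R), so R = 10^(80/20) = 10000.0 m = 10.0 km

10.0 km


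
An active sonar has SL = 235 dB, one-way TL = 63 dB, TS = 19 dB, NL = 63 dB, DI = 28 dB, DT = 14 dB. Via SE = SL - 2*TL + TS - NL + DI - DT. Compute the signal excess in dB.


SE = SL - 2*TL + TS - NL + DI - DT = 235 - 2*63 + (19) - 63 + 28 - 14 = 79

79 dB


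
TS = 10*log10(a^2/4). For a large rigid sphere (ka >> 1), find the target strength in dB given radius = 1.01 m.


-5.93 dB


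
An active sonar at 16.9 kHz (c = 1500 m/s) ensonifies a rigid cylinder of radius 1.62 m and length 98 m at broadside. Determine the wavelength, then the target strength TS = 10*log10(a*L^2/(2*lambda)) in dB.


Step 1: lambda = c/f = 1500/16900 = 0.08876 m
Step 2: TS = 10*log10(a*L^2/(2*lambda)) = 10*log10(1.62*98^2/(2*0.08876)) = 49.43

49.43 dB


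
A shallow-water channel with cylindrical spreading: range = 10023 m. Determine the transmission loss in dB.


TL = 10*log10(10023) = 40.01

40.01 dB


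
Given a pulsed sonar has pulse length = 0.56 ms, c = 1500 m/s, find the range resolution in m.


0.42 m


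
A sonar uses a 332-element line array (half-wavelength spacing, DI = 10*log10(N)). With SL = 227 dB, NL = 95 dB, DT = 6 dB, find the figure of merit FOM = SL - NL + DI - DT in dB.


Step 1: DI = 10*log10(332) = 25.21 dB
Step 2: FOM = SL - NL + DI - DT = 227 - 95 + 25.21 - 6 = 151.21

151.21 dB


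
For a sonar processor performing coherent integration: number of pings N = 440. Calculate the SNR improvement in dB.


26.43 dB


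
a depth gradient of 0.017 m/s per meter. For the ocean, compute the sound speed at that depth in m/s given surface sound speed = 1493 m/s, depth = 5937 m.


c = 1493 + 0.017 * 5937 = 1593.929

1593.929 m/s


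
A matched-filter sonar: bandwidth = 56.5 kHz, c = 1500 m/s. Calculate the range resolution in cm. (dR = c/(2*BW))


1.33 cm


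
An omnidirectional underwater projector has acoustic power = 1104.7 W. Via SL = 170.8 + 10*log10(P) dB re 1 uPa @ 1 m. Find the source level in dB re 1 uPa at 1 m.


SL = 170.8 + 10*log10(1104.7) = 170.8 + 30.43 = 201.23

201.23 dB
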